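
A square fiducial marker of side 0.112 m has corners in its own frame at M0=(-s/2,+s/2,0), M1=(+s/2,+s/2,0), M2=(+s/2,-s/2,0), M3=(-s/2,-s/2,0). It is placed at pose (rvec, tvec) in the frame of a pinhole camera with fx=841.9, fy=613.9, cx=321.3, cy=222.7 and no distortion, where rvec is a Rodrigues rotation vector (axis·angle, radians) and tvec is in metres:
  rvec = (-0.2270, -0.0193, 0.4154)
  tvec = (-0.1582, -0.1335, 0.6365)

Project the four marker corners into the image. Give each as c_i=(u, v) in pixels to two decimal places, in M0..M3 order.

Intrinsics K: fx=841.9, fy=613.9, cx=321.3, cy=222.7
Marker side s = 0.112 m; corners in marker frame (Z=0):
  M0 = (-0.0560, +0.0560, 0)
  M1 = (+0.0560, +0.0560, 0)
  M2 = (+0.0560, -0.0560, 0)
  M3 = (-0.0560, -0.0560, 0)
rvec = (-0.2270, -0.0193, 0.4154), |rvec| = θ = 0.47377 rad = 27.145°
Rodrigues: sinθ=0.45624, 1−cosθ=0.11015; R = I + sinθ·[k]× + (1−cosθ)·[k]×²:
    [+0.91514 -0.39788 -0.06486]
    [+0.40218 +0.89004 +0.21467]
    [-0.02769 -0.22254 +0.97453]
t = (-0.1582, -0.1335, 0.6365) m
M0: Pc = R·M0+t = (-0.23173, -0.10618, +0.62559); u = 841.9·(-0.23173)/0.62559 + 321.3 = 9.4449, v = 613.9·(-0.10618)/0.62559 + 222.7 = 118.5037
M1: Pc = R·M1+t = (-0.12923, -0.06114, +0.62249); u = 841.9·(-0.12923)/0.62249 + 321.3 = 146.5145, v = 613.9·(-0.06114)/0.62249 + 222.7 = 162.4077
M2: Pc = R·M2+t = (-0.08467, -0.16082, +0.64741); u = 841.9·(-0.08467)/0.64741 + 321.3 = 211.1935, v = 613.9·(-0.16082)/0.64741 + 222.7 = 70.2046
M3: Pc = R·M3+t = (-0.18717, -0.20586, +0.65051); u = 841.9·(-0.18717)/0.65051 + 321.3 = 79.0673, v = 613.9·(-0.20586)/0.65051 + 222.7 = 28.4222

c0=(9.44, 118.50) c1=(146.51, 162.41) c2=(211.19, 70.20) c3=(79.07, 28.42)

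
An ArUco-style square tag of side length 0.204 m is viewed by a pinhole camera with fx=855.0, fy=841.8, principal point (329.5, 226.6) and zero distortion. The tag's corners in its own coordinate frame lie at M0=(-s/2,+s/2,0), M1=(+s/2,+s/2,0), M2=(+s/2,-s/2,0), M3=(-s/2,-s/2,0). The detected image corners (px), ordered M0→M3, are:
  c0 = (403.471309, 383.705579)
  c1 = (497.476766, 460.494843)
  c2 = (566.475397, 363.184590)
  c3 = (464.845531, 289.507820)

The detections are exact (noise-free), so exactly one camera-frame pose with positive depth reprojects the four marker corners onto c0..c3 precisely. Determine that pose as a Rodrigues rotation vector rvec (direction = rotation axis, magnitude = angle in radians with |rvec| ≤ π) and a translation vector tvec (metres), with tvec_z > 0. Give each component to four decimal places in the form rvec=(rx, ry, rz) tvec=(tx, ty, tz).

rvec=(0.1303, 0.5143, 0.5717) tvec=(0.2516, 0.2486, 1.4202)

Intrinsics K: fx=855.0, fy=841.8, cx=329.5, cy=226.6
Marker side s = 0.204 m; corners in marker frame (Z=0):
  M0 = (-0.1020, +0.1020, 0)
  M1 = (+0.1020, +0.1020, 0)
  M2 = (+0.1020, -0.1020, 0)
  M3 = (-0.1020, -0.1020, 0)
Detected image corners:
  c0 = (403.471309, 383.705579) px
  c1 = (497.476766, 460.494843) px
  c2 = (566.475397, 363.184590) px
  c3 = (464.845531, 289.507820) px
Planar DLT: solve 8×8 A·h = b for H (H[2,2]=1):
  H  [+333.45258 -231.49015 +480.96056]
  H  [+256.05867 +536.91391 +373.95026]
  H  [-0.30162 +0.18109 +1.00000]
B = K⁻¹H; ‖b₁‖=0.704103, ‖b₂‖=0.704103; λ = 2/(‖b₁‖+‖b₂‖) = 1.420247, sign → tz>0 ⇒ λ=+1.420247
r₁ = λ·B[:,0] = (+0.71899,+0.54732,-0.42837); r₂ = λ·B[:,1] = (-0.48364,+0.83663,+0.25719)
r₃ = r₁×r₂ = (+0.49915,+0.02227,+0.86623); SVD([r₁ r₂ r₃]) → R = UVᵀ:
  R  [+0.71899 -0.48364 +0.49915]
  R  [+0.54732 +0.83663 +0.02227]
  R  [-0.42837 +0.25719 +0.86623]
t = (+0.25159, +0.24860, +1.42025) m
tr R = 2.421843; θ = arccos((tr R − 1)/2) = 0.779989 rad = 44.690°
axis k = ((R−Rᵀ)₃₂, (R−Rᵀ)₁₃, (R−Rᵀ)₂₁) / (2 sinθ) = (+0.167019, +0.659430, +0.732978)
rvec = θ·k = (+0.130273, +0.514348, +0.571715)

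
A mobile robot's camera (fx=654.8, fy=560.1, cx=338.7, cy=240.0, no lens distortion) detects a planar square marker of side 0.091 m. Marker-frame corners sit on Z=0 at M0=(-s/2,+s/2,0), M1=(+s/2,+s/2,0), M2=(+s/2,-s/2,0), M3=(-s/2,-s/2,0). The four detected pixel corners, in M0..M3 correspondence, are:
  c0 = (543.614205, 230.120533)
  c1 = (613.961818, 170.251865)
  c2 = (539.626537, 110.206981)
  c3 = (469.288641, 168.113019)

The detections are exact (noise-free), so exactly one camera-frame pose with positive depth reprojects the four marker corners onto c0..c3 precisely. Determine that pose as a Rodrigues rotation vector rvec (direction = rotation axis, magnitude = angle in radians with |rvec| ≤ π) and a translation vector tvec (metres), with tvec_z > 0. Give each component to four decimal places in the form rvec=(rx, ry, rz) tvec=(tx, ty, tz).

Intrinsics K: fx=654.8, fy=560.1, cx=338.7, cy=240.0
Marker side s = 0.091 m; corners in marker frame (Z=0):
  M0 = (-0.0455, +0.0455, 0)
  M1 = (+0.0455, +0.0455, 0)
  M2 = (+0.0455, -0.0455, 0)
  M3 = (-0.0455, -0.0455, 0)
Detected image corners:
  c0 = (543.614205, 230.120533) px
  c1 = (613.961818, 170.251865) px
  c2 = (539.626537, 110.206981) px
  c3 = (469.288641, 168.113019) px
Planar DLT: solve 8×8 A·h = b for H (H[2,2]=1):
  H  [+867.38052 +716.26188 +541.58772]
  H  [-617.45529 +639.03097 +169.18189]
  H  [+0.17426 -0.18566 +1.00000]
B = K⁻¹H; ‖b₁‖=1.714609, ‖b₂‖=1.714609; λ = 2/(‖b₁‖+‖b₂‖) = 0.583223, sign → tz>0 ⇒ λ=+0.583223
r₁ = λ·B[:,0] = (+0.72000,-0.68650,+0.10163); r₂ = λ·B[:,1] = (+0.69398,+0.71181,-0.10828)
r₃ = r₁×r₂ = (+0.00199,+0.14849,+0.98891); SVD([r₁ r₂ r₃]) → R = UVᵀ:
  R  [+0.72000 +0.69398 +0.00199]
  R  [-0.68650 +0.71181 +0.14849]
  R  [+0.10163 -0.10828 +0.98891]
t = (+0.18071, -0.07374, +0.58322) m
tr R = 2.420718; θ = arccos((tr R − 1)/2) = 0.780788 rad = 44.736°
axis k = ((R−Rᵀ)₃₂, (R−Rᵀ)₁₃, (R−Rᵀ)₂₁) / (2 sinθ) = (-0.182408, -0.070785, -0.980672)
rvec = θ·k = (-0.142422, -0.055268, -0.765697)

rvec=(-0.1424, -0.0553, -0.7657) tvec=(0.1807, -0.0737, 0.5832)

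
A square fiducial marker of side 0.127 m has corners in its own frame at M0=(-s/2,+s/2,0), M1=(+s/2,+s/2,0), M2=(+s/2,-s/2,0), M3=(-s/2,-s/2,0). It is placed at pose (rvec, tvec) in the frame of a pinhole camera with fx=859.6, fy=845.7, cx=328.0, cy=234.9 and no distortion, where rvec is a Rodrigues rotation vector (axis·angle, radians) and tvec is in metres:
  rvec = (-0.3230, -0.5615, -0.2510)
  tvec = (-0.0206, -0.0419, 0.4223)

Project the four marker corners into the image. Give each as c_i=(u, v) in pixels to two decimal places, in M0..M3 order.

Intrinsics K: fx=859.6, fy=845.7, cx=328.0, cy=234.9
Marker side s = 0.127 m; corners in marker frame (Z=0):
  M0 = (-0.0635, +0.0635, 0)
  M1 = (+0.0635, +0.0635, 0)
  M2 = (+0.0635, -0.0635, 0)
  M3 = (-0.0635, -0.0635, 0)
rvec = (-0.3230, -0.5615, -0.2510), |rvec| = θ = 0.69470 rad = 39.804°
Rodrigues: sinθ=0.64016, 1−cosθ=0.23176; R = I + sinθ·[k]× + (1−cosθ)·[k]×²:
    [+0.81834 +0.31839 -0.47848]
    [-0.14420 +0.91965 +0.36532]
    [+0.55635 -0.22996 +0.79850]
t = (-0.0206, -0.0419, 0.4223) m
M0: Pc = R·M0+t = (-0.05235, +0.02565, +0.37237); u = 859.6·(-0.05235)/0.37237 + 328.0 = 207.1583, v = 845.7·(+0.02565)/0.37237 + 234.9 = 293.1640
M1: Pc = R·M1+t = (+0.05158, +0.00734, +0.44303); u = 859.6·(+0.05158)/0.44303 + 328.0 = 428.0849, v = 845.7·(+0.00734)/0.44303 + 234.9 = 248.9132
M2: Pc = R·M2+t = (+0.01115, -0.10945, +0.47223); u = 859.6·(+0.01115)/0.47223 + 328.0 = 348.2915, v = 845.7·(-0.10945)/0.47223 + 234.9 = 38.8826
M3: Pc = R·M3+t = (-0.09278, -0.09114, +0.40157); u = 859.6·(-0.09278)/0.40157 + 328.0 = 129.3926, v = 845.7·(-0.09114)/0.40157 + 234.9 = 42.9609

c0=(207.16, 293.16) c1=(428.08, 248.91) c2=(348.29, 38.88) c3=(129.39, 42.96)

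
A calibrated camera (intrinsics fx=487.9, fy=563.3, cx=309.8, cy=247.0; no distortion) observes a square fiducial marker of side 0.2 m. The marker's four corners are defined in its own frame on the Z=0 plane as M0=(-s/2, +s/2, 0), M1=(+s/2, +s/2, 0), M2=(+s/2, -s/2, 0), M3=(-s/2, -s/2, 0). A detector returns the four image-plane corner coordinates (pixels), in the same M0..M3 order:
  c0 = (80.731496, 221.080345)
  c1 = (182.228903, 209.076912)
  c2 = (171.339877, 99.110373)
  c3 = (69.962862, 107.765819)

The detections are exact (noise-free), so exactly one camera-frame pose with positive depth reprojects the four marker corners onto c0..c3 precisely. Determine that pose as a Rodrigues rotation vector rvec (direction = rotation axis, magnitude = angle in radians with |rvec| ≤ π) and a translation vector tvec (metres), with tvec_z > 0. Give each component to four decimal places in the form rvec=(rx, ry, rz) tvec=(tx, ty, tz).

Intrinsics K: fx=487.9, fy=563.3, cx=309.8, cy=247.0
Marker side s = 0.2 m; corners in marker frame (Z=0):
  M0 = (-0.1000, +0.1000, 0)
  M1 = (+0.1000, +0.1000, 0)
  M2 = (+0.1000, -0.1000, 0)
  M3 = (-0.1000, -0.1000, 0)
Detected image corners:
  c0 = (80.731496, 221.080345) px
  c1 = (182.228903, 209.076912) px
  c2 = (171.339877, 99.110373) px
  c3 = (69.962862, 107.765819) px
Planar DLT: solve 8×8 A·h = b for H (H[2,2]=1):
  H  [+525.83490 +51.40958 +126.80432]
  H  [-28.06918 +554.61865 +159.06068]
  H  [+0.14793 -0.02173 +1.00000]
B = K⁻¹H; ‖b₁‖=1.001468, ‖b₂‖=1.001468; λ = 2/(‖b₁‖+‖b₂‖) = 0.998534, sign → tz>0 ⇒ λ=+0.998534
r₁ = λ·B[:,0] = (+0.98238,-0.11453,+0.14772); r₂ = λ·B[:,1] = (+0.11899,+0.99266,-0.02170)
r₃ = r₁×r₂ = (-0.14415,+0.03889,+0.98879); SVD([r₁ r₂ r₃]) → R = UVᵀ:
  R  [+0.98238 +0.11899 -0.14415]
  R  [-0.11453 +0.99266 +0.03889]
  R  [+0.14772 -0.02170 +0.98879]
t = (-0.37452, -0.15589, +0.99853) m
tr R = 2.963826; θ = arccos((tr R − 1)/2) = 0.190483 rad = 10.914°
axis k = ((R−Rᵀ)₃₂, (R−Rᵀ)₁₃, (R−Rᵀ)₂₁) / (2 sinθ) = (-0.159995, -0.770775, -0.616690)
rvec = θ·k = (-0.030476, -0.146820, -0.117469)

rvec=(-0.0305, -0.1468, -0.1175) tvec=(-0.3745, -0.1559, 0.9985)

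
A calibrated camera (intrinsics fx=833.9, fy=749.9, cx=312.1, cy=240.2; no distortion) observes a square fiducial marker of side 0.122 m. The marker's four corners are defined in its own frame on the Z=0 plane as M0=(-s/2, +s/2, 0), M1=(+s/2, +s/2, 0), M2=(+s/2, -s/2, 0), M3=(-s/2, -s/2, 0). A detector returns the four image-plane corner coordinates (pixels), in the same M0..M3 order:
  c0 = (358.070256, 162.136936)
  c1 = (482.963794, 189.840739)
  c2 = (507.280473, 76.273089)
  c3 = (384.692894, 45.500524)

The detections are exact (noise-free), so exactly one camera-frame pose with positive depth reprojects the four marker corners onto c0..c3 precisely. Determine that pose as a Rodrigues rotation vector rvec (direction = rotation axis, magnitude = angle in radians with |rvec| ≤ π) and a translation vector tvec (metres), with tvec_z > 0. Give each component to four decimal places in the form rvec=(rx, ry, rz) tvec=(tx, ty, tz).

Intrinsics K: fx=833.9, fy=749.9, cx=312.1, cy=240.2
Marker side s = 0.122 m; corners in marker frame (Z=0):
  M0 = (-0.0610, +0.0610, 0)
  M1 = (+0.0610, +0.0610, 0)
  M2 = (+0.0610, -0.0610, 0)
  M3 = (-0.0610, -0.0610, 0)
Detected image corners:
  c0 = (358.070256, 162.136936) px
  c1 = (482.963794, 189.840739) px
  c2 = (507.280473, 76.273089) px
  c3 = (384.692894, 45.500524) px
Planar DLT: solve 8×8 A·h = b for H (H[2,2]=1):
  H  [+1120.15946 -252.99756 +434.25436]
  H  [+268.69976 +931.14202 +118.29637]
  H  [+0.24455 -0.10241 +1.00000]
B = K⁻¹H; ‖b₁‖=1.305786, ‖b₂‖=1.305786; λ = 2/(‖b₁‖+‖b₂‖) = 0.765822, sign → tz>0 ⇒ λ=+0.765822
r₁ = λ·B[:,0] = (+0.95862,+0.21442,+0.18728); r₂ = λ·B[:,1] = (-0.20299,+0.97603,-0.07843)
r₃ = r₁×r₂ = (-0.19961,+0.03717,+0.97917); SVD([r₁ r₂ r₃]) → R = UVᵀ:
  R  [+0.95862 -0.20299 -0.19961]
  R  [+0.21442 +0.97603 +0.03717]
  R  [+0.18728 -0.07843 +0.97917]
t = (+0.11218, -0.12449, +0.76582) m
tr R = 2.913824; θ = arccos((tr R − 1)/2) = 0.294622 rad = 16.881°
axis k = ((R−Rᵀ)₃₂, (R−Rᵀ)₁₃, (R−Rᵀ)₂₁) / (2 sinθ) = (-0.199050, -0.666187, +0.718730)
rvec = θ·k = (-0.058644, -0.196273, +0.211753)

rvec=(-0.0586, -0.1963, 0.2118) tvec=(0.1122, -0.1245, 0.7658)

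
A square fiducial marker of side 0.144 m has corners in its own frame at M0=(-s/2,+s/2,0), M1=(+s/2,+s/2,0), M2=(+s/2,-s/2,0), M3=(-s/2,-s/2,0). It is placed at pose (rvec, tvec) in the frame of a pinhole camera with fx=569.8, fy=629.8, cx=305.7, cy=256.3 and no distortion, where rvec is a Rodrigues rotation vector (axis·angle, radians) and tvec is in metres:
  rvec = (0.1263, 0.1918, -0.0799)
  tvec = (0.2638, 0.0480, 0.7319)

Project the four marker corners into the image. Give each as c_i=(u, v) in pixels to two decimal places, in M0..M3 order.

Intrinsics K: fx=569.8, fy=629.8, cx=305.7, cy=256.3
Marker side s = 0.144 m; corners in marker frame (Z=0):
  M0 = (-0.0720, +0.0720, 0)
  M1 = (+0.0720, +0.0720, 0)
  M2 = (+0.0720, -0.0720, 0)
  M3 = (-0.0720, -0.0720, 0)
rvec = (0.1263, 0.1918, -0.0799), |rvec| = θ = 0.24315 rad = 13.932°
Rodrigues: sinθ=0.24076, 1−cosθ=0.02942; R = I + sinθ·[k]× + (1−cosθ)·[k]×²:
    [+0.97852 +0.09117 +0.18489]
    [-0.06706 +0.98889 -0.13268]
    [-0.19494 +0.11743 +0.97376]
t = (0.2638, 0.0480, 0.7319) m
M0: Pc = R·M0+t = (+0.19991, +0.12403, +0.75439); u = 569.8·(+0.19991)/0.75439 + 305.7 = 456.6948, v = 629.8·(+0.12403)/0.75439 + 256.3 = 359.8446
M1: Pc = R·M1+t = (+0.34082, +0.11437, +0.72632); u = 569.8·(+0.34082)/0.72632 + 305.7 = 573.0723, v = 629.8·(+0.11437)/0.72632 + 256.3 = 355.4727
M2: Pc = R·M2+t = (+0.32769, -0.02803, +0.70941); u = 569.8·(+0.32769)/0.70941 + 305.7 = 568.9013, v = 629.8·(-0.02803)/0.70941 + 256.3 = 231.4170
M3: Pc = R·M3+t = (+0.18678, -0.01837, +0.73748); u = 569.8·(+0.18678)/0.73748 + 305.7 = 450.0139, v = 629.8·(-0.01837)/0.73748 + 256.3 = 240.6110

c0=(456.69, 359.84) c1=(573.07, 355.47) c2=(568.90, 231.42) c3=(450.01, 240.61)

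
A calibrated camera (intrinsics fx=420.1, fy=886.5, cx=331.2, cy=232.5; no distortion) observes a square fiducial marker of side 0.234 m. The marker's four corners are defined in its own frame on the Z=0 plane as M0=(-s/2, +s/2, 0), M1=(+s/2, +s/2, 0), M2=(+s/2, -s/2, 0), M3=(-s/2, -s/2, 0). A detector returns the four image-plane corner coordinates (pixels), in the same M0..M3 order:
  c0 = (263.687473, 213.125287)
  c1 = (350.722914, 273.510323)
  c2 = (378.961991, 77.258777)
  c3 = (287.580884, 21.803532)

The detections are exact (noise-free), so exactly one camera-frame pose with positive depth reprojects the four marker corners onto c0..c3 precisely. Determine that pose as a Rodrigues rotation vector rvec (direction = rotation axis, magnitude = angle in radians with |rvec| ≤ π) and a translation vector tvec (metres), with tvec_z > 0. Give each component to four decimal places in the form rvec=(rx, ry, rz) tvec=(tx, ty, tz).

rvec=(0.1430, 0.1875, 0.2975) tvec=(-0.0295, -0.0985, 1.0304)

Intrinsics K: fx=420.1, fy=886.5, cx=331.2, cy=232.5
Marker side s = 0.234 m; corners in marker frame (Z=0):
  M0 = (-0.1170, +0.1170, 0)
  M1 = (+0.1170, +0.1170, 0)
  M2 = (+0.1170, -0.1170, 0)
  M3 = (-0.1170, -0.1170, 0)
Detected image corners:
  c0 = (263.687473, 213.125287) px
  c1 = (350.722914, 273.510323) px
  c2 = (378.961991, 77.258777) px
  c3 = (287.580884, 21.803532) px
Planar DLT: solve 8×8 A·h = b for H (H[2,2]=1):
  H  [+330.71196 -59.26696 +319.17050]
  H  [+224.70297 +851.71069 +147.73108]
  H  [-0.15721 +0.16224 +1.00000]
B = K⁻¹H; ‖b₁‖=0.970453, ‖b₂‖=0.970453; λ = 2/(‖b₁‖+‖b₂‖) = 1.030447, sign → tz>0 ⇒ λ=+1.030447
r₁ = λ·B[:,0] = (+0.93890,+0.30368,-0.16199); r₂ = λ·B[:,1] = (-0.27718,+0.94616,+0.16718)
r₃ = r₁×r₂ = (+0.20404,-0.11207,+0.97253); SVD([r₁ r₂ r₃]) → R = UVᵀ:
  R  [+0.93890 -0.27718 +0.20404]
  R  [+0.30368 +0.94616 -0.11207]
  R  [-0.16199 +0.16718 +0.97253]
t = (-0.02951, -0.09853, +1.03045) m
tr R = 2.857592; θ = arccos((tr R − 1)/2) = 0.379646 rad = 21.752°
axis k = ((R−Rᵀ)₃₂, (R−Rᵀ)₁₃, (R−Rᵀ)₂₁) / (2 sinθ) = (+0.376763, +0.493852, +0.783683)
rvec = θ·k = (+0.143037, +0.187489, +0.297522)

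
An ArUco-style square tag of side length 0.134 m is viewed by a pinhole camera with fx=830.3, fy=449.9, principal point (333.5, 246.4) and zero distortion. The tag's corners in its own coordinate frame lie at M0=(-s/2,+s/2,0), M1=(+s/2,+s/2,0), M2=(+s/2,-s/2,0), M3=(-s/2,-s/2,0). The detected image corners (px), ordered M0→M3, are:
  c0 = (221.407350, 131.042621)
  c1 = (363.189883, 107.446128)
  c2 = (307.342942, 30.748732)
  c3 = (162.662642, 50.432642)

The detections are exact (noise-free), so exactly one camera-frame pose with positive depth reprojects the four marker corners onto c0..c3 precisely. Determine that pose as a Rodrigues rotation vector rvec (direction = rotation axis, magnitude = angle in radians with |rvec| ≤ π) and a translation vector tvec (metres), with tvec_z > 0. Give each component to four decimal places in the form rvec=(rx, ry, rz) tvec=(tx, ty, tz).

rvec=(-0.0489, -0.2658, -0.3740) tvec=(-0.0585, -0.2646, 0.7138)

Intrinsics K: fx=830.3, fy=449.9, cx=333.5, cy=246.4
Marker side s = 0.134 m; corners in marker frame (Z=0):
  M0 = (-0.0670, +0.0670, 0)
  M1 = (+0.0670, +0.0670, 0)
  M2 = (+0.0670, -0.0670, 0)
  M3 = (-0.0670, -0.0670, 0)
Detected image corners:
  c0 = (221.407350, 131.042621) px
  c1 = (363.189883, 107.446128) px
  c2 = (307.342942, 30.748732) px
  c3 = (162.662642, 50.432642) px
Planar DLT: solve 8×8 A·h = b for H (H[2,2]=1):
  H  [+1166.92596 +427.90068 +265.43919]
  H  [-131.77953 +586.78272 +79.65385]
  H  [+0.37184 +0.00224 +1.00000]
B = K⁻¹H; ‖b₁‖=1.400912, ‖b₂‖=1.400912; λ = 2/(‖b₁‖+‖b₂‖) = 0.713821, sign → tz>0 ⇒ λ=+0.713821
r₁ = λ·B[:,0] = (+0.89661,-0.35445,+0.26543); r₂ = λ·B[:,1] = (+0.36723,+0.93013,+0.00160)
r₃ = r₁×r₂ = (-0.24745,+0.09604,+0.96413); SVD([r₁ r₂ r₃]) → R = UVᵀ:
  R  [+0.89661 +0.36723 -0.24745]
  R  [-0.35445 +0.93013 +0.09604]
  R  [+0.26543 +0.00160 +0.96413]
t = (-0.05851, -0.26456, +0.71382) m
tr R = 2.790868; θ = arccos((tr R − 1)/2) = 0.461391 rad = 26.436°
axis k = ((R−Rᵀ)₃₂, (R−Rᵀ)₁₃, (R−Rᵀ)₂₁) / (2 sinθ) = (-0.106075, -0.576014, -0.810528)
rvec = θ·k = (-0.048942, -0.265768, -0.373971)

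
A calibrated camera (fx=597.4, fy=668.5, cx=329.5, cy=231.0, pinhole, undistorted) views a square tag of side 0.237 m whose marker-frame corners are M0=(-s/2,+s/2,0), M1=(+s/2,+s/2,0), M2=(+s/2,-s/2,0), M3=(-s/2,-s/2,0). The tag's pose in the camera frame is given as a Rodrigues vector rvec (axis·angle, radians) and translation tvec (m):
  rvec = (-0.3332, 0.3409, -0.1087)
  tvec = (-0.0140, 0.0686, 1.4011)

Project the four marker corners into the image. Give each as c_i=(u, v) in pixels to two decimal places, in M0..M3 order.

Intrinsics K: fx=597.4, fy=668.5, cx=329.5, cy=231.0
Marker side s = 0.237 m; corners in marker frame (Z=0):
  M0 = (-0.1185, +0.1185, 0)
  M1 = (+0.1185, +0.1185, 0)
  M2 = (+0.1185, -0.1185, 0)
  M3 = (-0.1185, -0.1185, 0)
rvec = (-0.3332, 0.3409, -0.1087), |rvec| = θ = 0.48893 rad = 28.014°
Rodrigues: sinθ=0.46968, 1−cosθ=0.11716; R = I + sinθ·[k]× + (1−cosθ)·[k]×²:
    [+0.93725 +0.04875 +0.34523]
    [-0.16009 +0.93979 +0.30192]
    [-0.30973 -0.33824 +0.88863]
t = (-0.0140, 0.0686, 1.4011) m
M0: Pc = R·M0+t = (-0.11929, +0.19894, +1.39772); u = 597.4·(-0.11929)/1.39772 + 329.5 = 278.5153, v = 668.5·(+0.19894)/1.39772 + 231.0 = 326.1471
M1: Pc = R·M1+t = (+0.10284, +0.16099, +1.32432); u = 597.4·(+0.10284)/1.32432 + 329.5 = 375.8917, v = 668.5·(+0.16099)/1.32432 + 231.0 = 312.2684
M2: Pc = R·M2+t = (+0.09129, -0.06174, +1.40448); u = 597.4·(+0.09129)/1.40448 + 329.5 = 368.3294, v = 668.5·(-0.06174)/1.40448 + 231.0 = 201.6148
M3: Pc = R·M3+t = (-0.13084, -0.02379, +1.47788); u = 597.4·(-0.13084)/1.47788 + 329.5 = 276.6106, v = 668.5·(-0.02379)/1.47788 + 231.0 = 220.2368

c0=(278.52, 326.15) c1=(375.89, 312.27) c2=(368.33, 201.61) c3=(276.61, 220.24)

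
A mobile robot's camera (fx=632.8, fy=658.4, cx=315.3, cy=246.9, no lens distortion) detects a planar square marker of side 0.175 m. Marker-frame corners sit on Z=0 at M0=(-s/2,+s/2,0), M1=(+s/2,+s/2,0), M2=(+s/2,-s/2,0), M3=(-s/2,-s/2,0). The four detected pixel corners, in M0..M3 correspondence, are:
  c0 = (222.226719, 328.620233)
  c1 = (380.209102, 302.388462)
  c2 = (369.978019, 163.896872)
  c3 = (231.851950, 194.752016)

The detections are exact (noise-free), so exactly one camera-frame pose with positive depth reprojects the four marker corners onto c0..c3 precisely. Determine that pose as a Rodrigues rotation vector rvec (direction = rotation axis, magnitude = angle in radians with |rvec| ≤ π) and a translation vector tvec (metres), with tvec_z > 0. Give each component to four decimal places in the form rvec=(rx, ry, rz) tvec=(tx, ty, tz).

Intrinsics K: fx=632.8, fy=658.4, cx=315.3, cy=246.9
Marker side s = 0.175 m; corners in marker frame (Z=0):
  M0 = (-0.0875, +0.0875, 0)
  M1 = (+0.0875, +0.0875, 0)
  M2 = (+0.0875, -0.0875, 0)
  M3 = (-0.0875, -0.0875, 0)
Detected image corners:
  c0 = (222.226719, 328.620233) px
  c1 = (380.209102, 302.388462) px
  c2 = (369.978019, 163.896872) px
  c3 = (231.851950, 194.752016) px
Planar DLT: solve 8×8 A·h = b for H (H[2,2]=1):
  H  [+735.50042 -230.53929 +298.76018]
  H  [-251.69468 +588.32907 +243.29544]
  H  [-0.35448 -0.76565 +1.00000]
B = K⁻¹H; ‖b₁‖=1.407318, ‖b₂‖=1.407318; λ = 2/(‖b₁‖+‖b₂‖) = 0.710572, sign → tz>0 ⇒ λ=+0.710572
r₁ = λ·B[:,0] = (+0.95140,-0.17718,-0.25189); r₂ = λ·B[:,1] = (+0.01221,+0.83897,-0.54405)
r₃ = r₁×r₂ = (+0.30772,+0.51453,+0.80035); SVD([r₁ r₂ r₃]) → R = UVᵀ:
  R  [+0.95140 +0.01221 +0.30772]
  R  [-0.17718 +0.83897 +0.51453]
  R  [-0.25189 -0.54405 +0.80035]
t = (-0.01857, -0.00389, +0.71057) m
tr R = 2.590719; θ = arccos((tr R − 1)/2) = 0.651196 rad = 37.311°
axis k = ((R−Rᵀ)₃₂, (R−Rᵀ)₁₃, (R−Rᵀ)₂₁) / (2 sinθ) = (-0.873216, +0.461615, -0.156224)
rvec = θ·k = (-0.568635, +0.300602, -0.101733)

rvec=(-0.5686, 0.3006, -0.1017) tvec=(-0.0186, -0.0039, 0.7106)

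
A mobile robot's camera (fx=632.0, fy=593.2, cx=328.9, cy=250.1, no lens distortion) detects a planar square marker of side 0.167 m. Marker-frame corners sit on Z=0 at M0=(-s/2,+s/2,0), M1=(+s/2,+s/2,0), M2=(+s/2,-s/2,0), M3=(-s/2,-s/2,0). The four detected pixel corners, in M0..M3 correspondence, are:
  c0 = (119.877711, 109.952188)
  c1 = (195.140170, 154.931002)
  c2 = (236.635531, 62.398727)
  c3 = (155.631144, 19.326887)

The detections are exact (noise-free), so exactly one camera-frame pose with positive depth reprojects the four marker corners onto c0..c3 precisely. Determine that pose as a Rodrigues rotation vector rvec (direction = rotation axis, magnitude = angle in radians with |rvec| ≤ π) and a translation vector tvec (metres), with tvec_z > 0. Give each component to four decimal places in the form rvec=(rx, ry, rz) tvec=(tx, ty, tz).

rvec=(0.2348, 0.3580, 0.5196) tvec=(-0.2438, -0.2756, 1.0042)

Intrinsics K: fx=632.0, fy=593.2, cx=328.9, cy=250.1
Marker side s = 0.167 m; corners in marker frame (Z=0):
  M0 = (-0.0835, +0.0835, 0)
  M1 = (+0.0835, +0.0835, 0)
  M2 = (+0.0835, -0.0835, 0)
  M3 = (-0.0835, -0.0835, 0)
Detected image corners:
  c0 = (119.877711, 109.952188) px
  c1 = (195.140170, 154.931002) px
  c2 = (236.635531, 62.398727) px
  c3 = (155.631144, 19.326887) px
Planar DLT: solve 8×8 A·h = b for H (H[2,2]=1):
  H  [+419.38770 -176.83042 +175.44186]
  H  [+240.22908 +574.74054 +87.32186]
  H  [-0.27168 +0.30575 +1.00000]
B = K⁻¹H; ‖b₁‖=0.995832, ‖b₂‖=0.995833; λ = 2/(‖b₁‖+‖b₂‖) = 1.004185, sign → tz>0 ⇒ λ=+1.004185
r₁ = λ·B[:,0] = (+0.80834,+0.52169,-0.27281); r₂ = λ·B[:,1] = (-0.44075,+0.84349,+0.30703)
r₃ = r₁×r₂ = (+0.39029,-0.12794,+0.91176); SVD([r₁ r₂ r₃]) → R = UVᵀ:
  R  [+0.80834 -0.44075 +0.39029]
  R  [+0.52169 +0.84349 -0.12794]
  R  [-0.27281 +0.30703 +0.91176]
t = (-0.24383, -0.27556, +1.00418) m
tr R = 2.563588; θ = arccos((tr R − 1)/2) = 0.673259 rad = 38.575°
axis k = ((R−Rᵀ)₃₂, (R−Rᵀ)₁₃, (R−Rᵀ)₂₁) / (2 sinθ) = (+0.348797, +0.531728, +0.771756)
rvec = θ·k = (+0.234830, +0.357990, +0.519591)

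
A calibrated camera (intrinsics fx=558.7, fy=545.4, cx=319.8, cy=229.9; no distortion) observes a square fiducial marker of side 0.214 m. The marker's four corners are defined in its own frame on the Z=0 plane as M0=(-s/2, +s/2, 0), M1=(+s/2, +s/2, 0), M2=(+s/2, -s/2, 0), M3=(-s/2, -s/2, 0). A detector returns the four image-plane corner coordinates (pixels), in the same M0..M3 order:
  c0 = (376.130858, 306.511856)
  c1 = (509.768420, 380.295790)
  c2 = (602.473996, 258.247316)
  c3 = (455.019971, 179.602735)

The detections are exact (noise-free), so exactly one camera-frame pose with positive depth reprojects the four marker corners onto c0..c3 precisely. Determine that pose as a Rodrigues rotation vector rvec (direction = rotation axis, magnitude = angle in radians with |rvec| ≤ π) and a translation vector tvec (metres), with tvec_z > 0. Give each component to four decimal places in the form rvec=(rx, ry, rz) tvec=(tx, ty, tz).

rvec=(0.2992, 0.1345, 0.4975) tvec=(0.2215, 0.0745, 0.7564)

Intrinsics K: fx=558.7, fy=545.4, cx=319.8, cy=229.9
Marker side s = 0.214 m; corners in marker frame (Z=0):
  M0 = (-0.1070, +0.1070, 0)
  M1 = (+0.1070, +0.1070, 0)
  M2 = (+0.1070, -0.1070, 0)
  M3 = (-0.1070, -0.1070, 0)
Detected image corners:
  c0 = (376.130858, 306.511856) px
  c1 = (509.768420, 380.295790) px
  c2 = (602.473996, 258.247316) px
  c3 = (455.019971, 179.602735) px
Planar DLT: solve 8×8 A·h = b for H (H[2,2]=1):
  H  [+620.38211 -198.81699 +483.40050]
  H  [+335.41713 +698.58020 +283.63809]
  H  [-0.07191 +0.41547 +1.00000]
B = K⁻¹H; ‖b₁‖=1.322004, ‖b₂‖=1.322004; λ = 2/(‖b₁‖+‖b₂‖) = 0.756427, sign → tz>0 ⇒ λ=+0.756427
r₁ = λ·B[:,0] = (+0.87108,+0.48813,-0.05440); r₂ = λ·B[:,1] = (-0.44907,+0.83640,+0.31427)
r₃ = r₁×r₂ = (+0.19890,-0.24933,+0.94777); SVD([r₁ r₂ r₃]) → R = UVᵀ:
  R  [+0.87108 -0.44907 +0.19890]
  R  [+0.48813 +0.83640 -0.24933]
  R  [-0.05440 +0.31427 +0.94777]
t = (+0.22150, +0.07453, +0.75643) m
tr R = 2.655249; θ = arccos((tr R − 1)/2) = 0.595934 rad = 34.145°
axis k = ((R−Rᵀ)₃₂, (R−Rᵀ)₁₃, (R−Rᵀ)₂₁) / (2 sinθ) = (+0.502069, +0.225645, +0.834872)
rvec = θ·k = (+0.299200, +0.134469, +0.497529)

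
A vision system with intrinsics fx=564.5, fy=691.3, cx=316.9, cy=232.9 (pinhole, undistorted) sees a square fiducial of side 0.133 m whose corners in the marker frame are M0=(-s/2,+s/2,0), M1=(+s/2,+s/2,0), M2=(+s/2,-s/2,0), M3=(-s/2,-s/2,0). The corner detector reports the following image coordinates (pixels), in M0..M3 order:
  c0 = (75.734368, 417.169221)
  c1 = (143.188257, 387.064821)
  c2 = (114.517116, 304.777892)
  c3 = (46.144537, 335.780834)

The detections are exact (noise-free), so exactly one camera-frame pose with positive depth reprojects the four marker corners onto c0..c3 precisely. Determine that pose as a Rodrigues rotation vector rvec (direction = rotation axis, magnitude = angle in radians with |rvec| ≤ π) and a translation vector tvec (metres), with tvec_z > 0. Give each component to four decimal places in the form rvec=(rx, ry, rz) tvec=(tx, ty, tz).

rvec=(0.1265, 0.0174, -0.3554) tvec=(-0.4008, 0.1897, 1.0194)

Intrinsics K: fx=564.5, fy=691.3, cx=316.9, cy=232.9
Marker side s = 0.133 m; corners in marker frame (Z=0):
  M0 = (-0.0665, +0.0665, 0)
  M1 = (+0.0665, +0.0665, 0)
  M2 = (+0.0665, -0.0665, 0)
  M3 = (-0.0665, -0.0665, 0)
Detected image corners:
  c0 = (75.734368, 417.169221) px
  c1 = (143.188257, 387.064821) px
  c2 = (114.517116, 304.777892) px
  c3 = (46.144537, 335.780834) px
Planar DLT: solve 8×8 A·h = b for H (H[2,2]=1):
  H  [+506.95214 +230.25103 +94.92378]
  H  [-243.57992 +658.00299 +361.55884]
  H  [-0.03843 +0.11819 +1.00000]
B = K⁻¹H; ‖b₁‖=0.981013, ‖b₂‖=0.981013; λ = 2/(‖b₁‖+‖b₂‖) = 1.019355, sign → tz>0 ⇒ λ=+1.019355
r₁ = λ·B[:,0] = (+0.93743,-0.34597,-0.03917); r₂ = λ·B[:,1] = (+0.34814,+0.92967,+0.12048)
r₃ = r₁×r₂ = (-0.00527,-0.12658,+0.99194); SVD([r₁ r₂ r₃]) → R = UVᵀ:
  R  [+0.93743 +0.34814 -0.00527]
  R  [-0.34597 +0.92967 -0.12658]
  R  [-0.03917 +0.12048 +0.99194]
t = (-0.40084, +0.18971, +1.01935) m
tr R = 2.859036; θ = arccos((tr R − 1)/2) = 0.377693 rad = 21.640°
axis k = ((R−Rᵀ)₃₂, (R−Rᵀ)₁₃, (R−Rᵀ)₂₁) / (2 sinθ) = (+0.334969, +0.045966, -0.941107)
rvec = θ·k = (+0.126516, +0.017361, -0.355450)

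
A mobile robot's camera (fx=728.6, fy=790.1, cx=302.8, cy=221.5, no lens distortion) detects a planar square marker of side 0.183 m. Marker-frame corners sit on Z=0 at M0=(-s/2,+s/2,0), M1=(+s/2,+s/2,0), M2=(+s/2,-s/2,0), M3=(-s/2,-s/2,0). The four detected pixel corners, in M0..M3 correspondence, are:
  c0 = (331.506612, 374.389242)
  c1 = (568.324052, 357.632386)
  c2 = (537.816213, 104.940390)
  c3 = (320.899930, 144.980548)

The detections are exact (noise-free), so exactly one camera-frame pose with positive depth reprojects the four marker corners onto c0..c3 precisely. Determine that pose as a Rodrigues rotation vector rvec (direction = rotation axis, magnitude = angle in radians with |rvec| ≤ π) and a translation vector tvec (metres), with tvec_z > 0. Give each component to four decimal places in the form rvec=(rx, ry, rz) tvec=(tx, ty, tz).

rvec=(-0.2428, 0.3610, -0.0870) tvec=(0.1050, 0.0149, 0.5863)

Intrinsics K: fx=728.6, fy=790.1, cx=302.8, cy=221.5
Marker side s = 0.183 m; corners in marker frame (Z=0):
  M0 = (-0.0915, +0.0915, 0)
  M1 = (+0.0915, +0.0915, 0)
  M2 = (+0.0915, -0.0915, 0)
  M3 = (-0.0915, -0.0915, 0)
Detected image corners:
  c0 = (331.506612, 374.389242) px
  c1 = (568.324052, 357.632386) px
  c2 = (537.816213, 104.940390) px
  c3 = (320.899930, 144.980548) px
Planar DLT: solve 8×8 A·h = b for H (H[2,2]=1):
  H  [+983.42186 -78.25238 +433.23472]
  H  [-299.58896 +1209.03534 +241.52813]
  H  [-0.57812 -0.42697 +1.00000]
B = K⁻¹H; ‖b₁‖=1.705718, ‖b₂‖=1.705718; λ = 2/(‖b₁‖+‖b₂‖) = 0.586263, sign → tz>0 ⇒ λ=+0.586263
r₁ = λ·B[:,0] = (+0.93216,-0.12728,-0.33893); r₂ = λ·B[:,1] = (+0.04106,+0.96729,-0.25032)
r₃ = r₁×r₂ = (+0.35971,+0.21942,+0.90690); SVD([r₁ r₂ r₃]) → R = UVᵀ:
  R  [+0.93216 +0.04106 +0.35971]
  R  [-0.12728 +0.96729 +0.21942]
  R  [-0.33893 -0.25032 +0.90690]
t = (+0.10495, +0.01486, +0.58626) m
tr R = 2.806354; θ = arccos((tr R − 1)/2) = 0.443682 rad = 25.421°
axis k = ((R−Rᵀ)₃₂, (R−Rᵀ)₁₃, (R−Rᵀ)₂₁) / (2 sinθ) = (-0.547132, +0.813755, -0.196084)
rvec = θ·k = (-0.242753, +0.361049, -0.086999)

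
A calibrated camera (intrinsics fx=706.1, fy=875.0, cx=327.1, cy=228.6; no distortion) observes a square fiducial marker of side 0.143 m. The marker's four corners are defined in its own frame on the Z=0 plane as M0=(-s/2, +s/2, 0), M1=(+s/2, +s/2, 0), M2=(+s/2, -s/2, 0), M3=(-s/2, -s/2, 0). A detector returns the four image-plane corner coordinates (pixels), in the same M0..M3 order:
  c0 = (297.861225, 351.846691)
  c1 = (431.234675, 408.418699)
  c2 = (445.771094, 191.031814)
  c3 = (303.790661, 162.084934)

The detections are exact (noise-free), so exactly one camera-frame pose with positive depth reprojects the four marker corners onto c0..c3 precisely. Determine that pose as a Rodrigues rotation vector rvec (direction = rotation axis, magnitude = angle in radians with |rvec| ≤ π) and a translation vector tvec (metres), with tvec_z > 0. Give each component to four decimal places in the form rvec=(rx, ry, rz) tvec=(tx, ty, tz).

Intrinsics K: fx=706.1, fy=875.0, cx=327.1, cy=228.6
Marker side s = 0.143 m; corners in marker frame (Z=0):
  M0 = (-0.0715, +0.0715, 0)
  M1 = (+0.0715, +0.0715, 0)
  M2 = (+0.0715, -0.0715, 0)
  M3 = (-0.0715, -0.0715, 0)
Detected image corners:
  c0 = (297.861225, 351.846691) px
  c1 = (431.234675, 408.418699) px
  c2 = (445.771094, 191.031814) px
  c3 = (303.790661, 162.084934) px
Planar DLT: solve 8×8 A·h = b for H (H[2,2]=1):
  H  [+583.17391 +64.09715 +364.48843]
  H  [+16.26705 +1517.00359 +279.40632]
  H  [-1.02478 +0.36101 +1.00000]
B = K⁻¹H; ‖b₁‖=1.680421, ‖b₂‖=1.680421; λ = 2/(‖b₁‖+‖b₂‖) = 0.595089, sign → tz>0 ⇒ λ=+0.595089
r₁ = λ·B[:,0] = (+0.77399,+0.17039,-0.60984); r₂ = λ·B[:,1] = (-0.04550,+0.97559,+0.21483)
r₃ = r₁×r₂ = (+0.63155,-0.13853,+0.76286); SVD([r₁ r₂ r₃]) → R = UVᵀ:
  R  [+0.77399 -0.04550 +0.63155]
  R  [+0.17039 +0.97559 -0.13853]
  R  [-0.60984 +0.21483 +0.76286]
t = (+0.03151, +0.03455, +0.59509) m
tr R = 2.512441; θ = arccos((tr R − 1)/2) = 0.713279 rad = 40.868°
axis k = ((R−Rᵀ)₃₂, (R−Rᵀ)₁₃, (R−Rᵀ)₂₁) / (2 sinθ) = (+0.270023, +0.948616, +0.164972)
rvec = θ·k = (+0.192602, +0.676628, +0.117671)

rvec=(0.1926, 0.6766, 0.1177) tvec=(0.0315, 0.0346, 0.5951)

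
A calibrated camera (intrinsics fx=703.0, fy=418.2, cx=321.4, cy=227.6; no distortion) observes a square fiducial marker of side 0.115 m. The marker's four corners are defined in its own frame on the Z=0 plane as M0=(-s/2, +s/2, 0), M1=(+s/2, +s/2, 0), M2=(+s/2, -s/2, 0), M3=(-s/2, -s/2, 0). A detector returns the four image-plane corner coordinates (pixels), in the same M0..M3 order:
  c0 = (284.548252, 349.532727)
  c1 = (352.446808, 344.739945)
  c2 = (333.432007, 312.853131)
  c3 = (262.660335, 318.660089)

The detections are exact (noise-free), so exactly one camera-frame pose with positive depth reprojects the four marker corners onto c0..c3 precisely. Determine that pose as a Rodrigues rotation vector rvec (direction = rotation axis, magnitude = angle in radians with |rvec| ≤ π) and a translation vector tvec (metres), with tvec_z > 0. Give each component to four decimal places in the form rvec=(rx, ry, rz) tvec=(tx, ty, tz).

rvec=(0.5208, 0.1829, -0.2403) tvec=(-0.0210, 0.2767, 1.1099)

Intrinsics K: fx=703.0, fy=418.2, cx=321.4, cy=227.6
Marker side s = 0.115 m; corners in marker frame (Z=0):
  M0 = (-0.0575, +0.0575, 0)
  M1 = (+0.0575, +0.0575, 0)
  M2 = (+0.0575, -0.0575, 0)
  M3 = (-0.0575, -0.0575, 0)
Detected image corners:
  c0 = (284.548252, 349.532727) px
  c1 = (352.446808, 344.739945) px
  c2 = (333.432007, 312.853131) px
  c3 = (262.660335, 318.660089) px
Planar DLT: solve 8×8 A·h = b for H (H[2,2]=1):
  H  [+537.95620 +308.13934 +308.10201]
  H  [-115.49383 +412.74901 +331.85932]
  H  [-0.20973 +0.42219 +1.00000]
B = K⁻¹H; ‖b₁‖=0.900977, ‖b₂‖=0.900977; λ = 2/(‖b₁‖+‖b₂‖) = 1.109906, sign → tz>0 ⇒ λ=+1.109906
r₁ = λ·B[:,0] = (+0.95576,-0.17983,-0.23278); r₂ = λ·B[:,1] = (+0.27226,+0.84041,+0.46860)
r₃ = r₁×r₂ = (+0.11136,-0.51124,+0.85219); SVD([r₁ r₂ r₃]) → R = UVᵀ:
  R  [+0.95576 +0.27226 +0.11136]
  R  [-0.17983 +0.84041 -0.51124]
  R  [-0.23278 +0.46860 +0.85219]
t = (-0.02100, +0.27671, +1.10991) m
tr R = 2.648360; θ = arccos((tr R − 1)/2) = 0.602044 rad = 34.495°
axis k = ((R−Rᵀ)₃₂, (R−Rᵀ)₁₃, (R−Rᵀ)₂₁) / (2 sinθ) = (+0.865081, +0.303842, -0.399143)
rvec = θ·k = (+0.520817, +0.182926, -0.240302)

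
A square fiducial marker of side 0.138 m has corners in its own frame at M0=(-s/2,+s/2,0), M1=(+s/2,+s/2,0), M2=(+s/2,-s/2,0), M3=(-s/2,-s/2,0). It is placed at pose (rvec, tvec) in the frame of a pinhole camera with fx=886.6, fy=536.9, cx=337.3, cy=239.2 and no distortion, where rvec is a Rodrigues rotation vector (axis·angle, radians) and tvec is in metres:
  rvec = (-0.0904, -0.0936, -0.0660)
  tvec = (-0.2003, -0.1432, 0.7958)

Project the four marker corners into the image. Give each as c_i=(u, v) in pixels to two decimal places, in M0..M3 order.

c0=(38.41, 190.95) c1=(196.01, 186.03) c2=(187.52, 95.74) c3=(32.15, 99.08)

Intrinsics K: fx=886.6, fy=536.9, cx=337.3, cy=239.2
Marker side s = 0.138 m; corners in marker frame (Z=0):
  M0 = (-0.0690, +0.0690, 0)
  M1 = (+0.0690, +0.0690, 0)
  M2 = (+0.0690, -0.0690, 0)
  M3 = (-0.0690, -0.0690, 0)
rvec = (-0.0904, -0.0936, -0.0660), |rvec| = θ = 0.14591 rad = 8.360°
Rodrigues: sinθ=0.14539, 1−cosθ=0.01063; R = I + sinθ·[k]× + (1−cosθ)·[k]×²:
    [+0.99345 +0.06999 -0.09029]
    [-0.06154 +0.99375 +0.09316]
    [+0.09625 -0.08700 +0.99155]
t = (-0.2003, -0.1432, 0.7958) m
M0: Pc = R·M0+t = (-0.26402, -0.07038, +0.78316); u = 886.6·(-0.26402)/0.78316 + 337.3 = 38.4079, v = 536.9·(-0.07038)/0.78316 + 239.2 = 190.9469
M1: Pc = R·M1+t = (-0.12692, -0.07888, +0.79644); u = 886.6·(-0.12692)/0.79644 + 337.3 = 196.0091, v = 536.9·(-0.07888)/0.79644 + 239.2 = 186.0263
M2: Pc = R·M2+t = (-0.13658, -0.21602, +0.80844); u = 886.6·(-0.13658)/0.80844 + 337.3 = 187.5150, v = 536.9·(-0.21602)/0.80844 + 239.2 = 95.7411
M3: Pc = R·M3+t = (-0.27368, -0.20752, +0.79516); u = 886.6·(-0.27368)/0.79516 + 337.3 = 32.1514, v = 536.9·(-0.20752)/0.79516 + 239.2 = 99.0793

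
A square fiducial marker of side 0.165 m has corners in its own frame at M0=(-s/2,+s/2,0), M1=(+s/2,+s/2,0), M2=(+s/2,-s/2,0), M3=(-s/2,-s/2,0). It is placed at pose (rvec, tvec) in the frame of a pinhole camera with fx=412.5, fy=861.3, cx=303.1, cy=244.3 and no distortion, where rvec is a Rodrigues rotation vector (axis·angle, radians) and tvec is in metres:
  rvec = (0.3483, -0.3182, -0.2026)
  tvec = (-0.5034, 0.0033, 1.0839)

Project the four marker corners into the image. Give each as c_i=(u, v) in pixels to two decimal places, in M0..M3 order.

c0=(88.24, 322.97) c1=(152.40, 288.86) c2=(135.14, 169.77) c3=(66.50, 200.73)

Intrinsics K: fx=412.5, fy=861.3, cx=303.1, cy=244.3
Marker side s = 0.165 m; corners in marker frame (Z=0):
  M0 = (-0.0825, +0.0825, 0)
  M1 = (+0.0825, +0.0825, 0)
  M2 = (+0.0825, -0.0825, 0)
  M3 = (-0.0825, -0.0825, 0)
rvec = (0.3483, -0.3182, -0.2026), |rvec| = θ = 0.51343 rad = 29.417°
Rodrigues: sinθ=0.49117, 1−cosθ=0.12894; R = I + sinθ·[k]× + (1−cosθ)·[k]×²:
    [+0.93040 +0.13961 -0.33892]
    [-0.24802 +0.92059 -0.30167]
    [+0.26989 +0.36473 +0.89114]
t = (-0.5034, 0.0033, 1.0839) m
M0: Pc = R·M0+t = (-0.56864, +0.09971, +1.09172); u = 412.5·(-0.56864)/1.09172 + 303.1 = 88.2434, v = 861.3·(+0.09971)/1.09172 + 244.3 = 322.9651
M1: Pc = R·M1+t = (-0.41512, +0.05879, +1.13626); u = 412.5·(-0.41512)/1.13626 + 303.1 = 152.3956, v = 861.3·(+0.05879)/1.13626 + 244.3 = 288.8612
M2: Pc = R·M2+t = (-0.43816, -0.09311, +1.07608); u = 412.5·(-0.43816)/1.07608 + 303.1 = 135.1371, v = 861.3·(-0.09311)/1.07608 + 244.3 = 169.7736
M3: Pc = R·M3+t = (-0.59168, -0.05219, +1.03154); u = 412.5·(-0.59168)/1.03154 + 303.1 = 66.4972, v = 861.3·(-0.05219)/1.03154 + 244.3 = 200.7262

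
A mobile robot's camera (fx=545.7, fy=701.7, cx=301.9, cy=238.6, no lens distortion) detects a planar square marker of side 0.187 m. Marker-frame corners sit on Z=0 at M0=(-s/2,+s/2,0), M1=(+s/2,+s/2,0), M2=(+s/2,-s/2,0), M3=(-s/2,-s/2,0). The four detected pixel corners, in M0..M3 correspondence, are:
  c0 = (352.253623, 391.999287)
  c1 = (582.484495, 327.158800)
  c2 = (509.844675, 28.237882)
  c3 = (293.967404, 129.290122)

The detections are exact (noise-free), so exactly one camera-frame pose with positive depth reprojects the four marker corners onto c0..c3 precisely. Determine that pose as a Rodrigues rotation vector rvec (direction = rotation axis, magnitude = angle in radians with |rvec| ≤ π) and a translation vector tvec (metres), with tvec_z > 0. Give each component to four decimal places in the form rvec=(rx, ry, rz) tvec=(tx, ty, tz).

Intrinsics K: fx=545.7, fy=701.7, cx=301.9, cy=238.6
Marker side s = 0.187 m; corners in marker frame (Z=0):
  M0 = (-0.0935, +0.0935, 0)
  M1 = (+0.0935, +0.0935, 0)
  M2 = (+0.0935, -0.0935, 0)
  M3 = (-0.0935, -0.0935, 0)
Detected image corners:
  c0 = (352.253623, 391.999287) px
  c1 = (582.484495, 327.158800) px
  c2 = (509.844675, 28.237882) px
  c3 = (293.967404, 129.290122) px
Planar DLT: solve 8×8 A·h = b for H (H[2,2]=1):
  H  [+875.87027 +290.76717 +426.64581]
  H  [-604.32533 +1466.50667 +220.28265]
  H  [-0.72811 -0.13043 +1.00000]
B = K⁻¹H; ‖b₁‖=2.222205, ‖b₂‖=2.222205; λ = 2/(‖b₁‖+‖b₂‖) = 0.450003, sign → tz>0 ⇒ λ=+0.450003
r₁ = λ·B[:,0] = (+0.90354,-0.27614,-0.32765); r₂ = λ·B[:,1] = (+0.27225,+0.96044,-0.05869)
r₃ = r₁×r₂ = (+0.33090,-0.03617,+0.94297); SVD([r₁ r₂ r₃]) → R = UVᵀ:
  R  [+0.90354 +0.27225 +0.33090]
  R  [-0.27614 +0.96044 -0.03617]
  R  [-0.32765 -0.05869 +0.94297]
t = (+0.10287, -0.01175, +0.45000) m
tr R = 2.806951; θ = arccos((tr R − 1)/2) = 0.442987 rad = 25.381°
axis k = ((R−Rᵀ)₃₂, (R−Rᵀ)₁₃, (R−Rᵀ)₂₁) / (2 sinθ) = (-0.026273, +0.768184, -0.639689)
rvec = θ·k = (-0.011639, +0.340296, -0.283374)

rvec=(-0.0116, 0.3403, -0.2834) tvec=(0.1029, -0.0117, 0.4500)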